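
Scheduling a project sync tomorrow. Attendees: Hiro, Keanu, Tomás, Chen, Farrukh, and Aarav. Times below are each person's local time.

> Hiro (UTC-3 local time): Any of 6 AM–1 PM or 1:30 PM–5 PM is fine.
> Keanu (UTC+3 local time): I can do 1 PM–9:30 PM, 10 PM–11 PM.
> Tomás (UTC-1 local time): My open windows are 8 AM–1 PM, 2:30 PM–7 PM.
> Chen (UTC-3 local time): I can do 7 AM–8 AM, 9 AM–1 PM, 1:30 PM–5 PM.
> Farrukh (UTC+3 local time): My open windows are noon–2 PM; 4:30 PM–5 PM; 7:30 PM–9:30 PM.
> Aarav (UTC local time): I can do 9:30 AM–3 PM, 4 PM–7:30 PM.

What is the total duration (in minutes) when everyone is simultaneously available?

Hiro in UTC: 09:00-16:00, 16:30-20:00 (add 3h to convert from UTC-3).
Keanu in UTC: 10:00-18:30, 19:00-20:00 (subtract 3h to convert from UTC+3).
Tomás in UTC: 09:00-14:00, 15:30-20:00 (add 1h to convert from UTC-1).
Chen in UTC: 10:00-11:00, 12:00-16:00, 16:30-20:00 (add 3h to convert from UTC-3).
Farrukh in UTC: 09:00-11:00, 13:30-14:00, 16:30-18:30 (subtract 3h to convert from UTC+3).
Aarav in UTC: 09:30-15:00, 16:00-19:30.
Hiro ∩ Keanu: 10:00-16:00, 16:30-18:30, 19:00-20:00.
Hiro ∩ Keanu ∩ Tomás: 10:00-14:00, 15:30-16:00, 16:30-18:30, 19:00-20:00.
Hiro ∩ Keanu ∩ Tomás ∩ Chen: 10:00-11:00, 12:00-14:00, 15:30-16:00, 16:30-18:30, 19:00-20:00.
Hiro ∩ Keanu ∩ Tomás ∩ Chen ∩ Farrukh: 10:00-11:00, 13:30-14:00, 16:30-18:30.
Hiro ∩ Keanu ∩ Tomás ∩ Chen ∩ Farrukh ∩ Aarav: 10:00-11:00, 13:30-14:00, 16:30-18:30.
Summing the common windows: 60 + 30 + 120 = 210 minutes.

210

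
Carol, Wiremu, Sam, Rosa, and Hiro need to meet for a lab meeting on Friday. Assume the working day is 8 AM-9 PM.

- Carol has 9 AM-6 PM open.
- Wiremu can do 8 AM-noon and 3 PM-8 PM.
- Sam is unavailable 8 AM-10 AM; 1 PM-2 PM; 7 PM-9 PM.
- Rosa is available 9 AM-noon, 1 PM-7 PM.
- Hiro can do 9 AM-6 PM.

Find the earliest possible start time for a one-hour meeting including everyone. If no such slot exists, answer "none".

10:00

Carol free: 09:00-18:00.
Wiremu free: 08:00-12:00, 15:00-20:00.
Sam free: 10:00-13:00, 14:00-19:00 (invert busy blocks within the working day).
Rosa free: 09:00-12:00, 13:00-19:00.
Hiro free: 09:00-18:00.
Carol ∩ Wiremu: 09:00-12:00, 15:00-18:00.
Carol ∩ Wiremu ∩ Sam: 10:00-12:00, 15:00-18:00.
Carol ∩ Wiremu ∩ Sam ∩ Rosa: 10:00-12:00, 15:00-18:00.
Carol ∩ Wiremu ∩ Sam ∩ Rosa ∩ Hiro: 10:00-12:00, 15:00-18:00.
The first common window of at least 60 minutes is 10:00-12:00, so the earliest start is 10:00.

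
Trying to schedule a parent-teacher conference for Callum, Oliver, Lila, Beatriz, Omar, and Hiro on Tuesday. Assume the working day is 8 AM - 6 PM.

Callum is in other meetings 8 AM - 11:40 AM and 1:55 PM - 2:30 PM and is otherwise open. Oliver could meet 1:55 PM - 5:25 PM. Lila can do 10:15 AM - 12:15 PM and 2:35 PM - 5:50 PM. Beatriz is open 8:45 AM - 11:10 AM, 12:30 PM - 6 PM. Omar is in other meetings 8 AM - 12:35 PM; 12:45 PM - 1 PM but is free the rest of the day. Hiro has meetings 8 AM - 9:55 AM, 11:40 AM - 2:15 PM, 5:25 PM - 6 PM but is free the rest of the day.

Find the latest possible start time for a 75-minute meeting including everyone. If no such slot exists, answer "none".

Callum free: 11:40-13:55, 14:30-18:00 (invert busy blocks within the working day).
Oliver free: 13:55-17:25.
Lila free: 10:15-12:15, 14:35-17:50.
Beatriz free: 08:45-11:10, 12:30-18:00.
Omar free: 12:35-12:45, 13:00-18:00 (invert busy blocks within the working day).
Hiro free: 09:55-11:40, 14:15-17:25 (invert busy blocks within the working day).
Callum ∩ Oliver: 14:30-17:25.
Callum ∩ Oliver ∩ Lila: 14:35-17:25.
Callum ∩ Oliver ∩ Lila ∩ Beatriz: 14:35-17:25.
Callum ∩ Oliver ∩ Lila ∩ Beatriz ∩ Omar: 14:35-17:25.
Callum ∩ Oliver ∩ Lila ∩ Beatriz ∩ Omar ∩ Hiro: 14:35-17:25.
The last common window of at least 75 minutes is 14:35-17:25; a 75-minute meeting can start as late as 16:10 and still end by 17:25.

16:10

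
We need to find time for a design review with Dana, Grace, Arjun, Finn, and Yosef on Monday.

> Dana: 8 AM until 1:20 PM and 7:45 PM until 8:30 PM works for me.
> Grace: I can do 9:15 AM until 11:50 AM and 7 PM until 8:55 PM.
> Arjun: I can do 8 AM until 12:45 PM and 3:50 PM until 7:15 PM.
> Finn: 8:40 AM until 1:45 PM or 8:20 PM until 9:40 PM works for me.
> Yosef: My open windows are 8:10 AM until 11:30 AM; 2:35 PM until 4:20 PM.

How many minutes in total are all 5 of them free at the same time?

Dana ∩ Grace: 09:15-11:50, 19:45-20:30.
Dana ∩ Grace ∩ Arjun: 09:15-11:50.
Dana ∩ Grace ∩ Arjun ∩ Finn: 09:15-11:50.
Dana ∩ Grace ∩ Arjun ∩ Finn ∩ Yosef: 09:15-11:30.
That's a single block of 135 minutes.

135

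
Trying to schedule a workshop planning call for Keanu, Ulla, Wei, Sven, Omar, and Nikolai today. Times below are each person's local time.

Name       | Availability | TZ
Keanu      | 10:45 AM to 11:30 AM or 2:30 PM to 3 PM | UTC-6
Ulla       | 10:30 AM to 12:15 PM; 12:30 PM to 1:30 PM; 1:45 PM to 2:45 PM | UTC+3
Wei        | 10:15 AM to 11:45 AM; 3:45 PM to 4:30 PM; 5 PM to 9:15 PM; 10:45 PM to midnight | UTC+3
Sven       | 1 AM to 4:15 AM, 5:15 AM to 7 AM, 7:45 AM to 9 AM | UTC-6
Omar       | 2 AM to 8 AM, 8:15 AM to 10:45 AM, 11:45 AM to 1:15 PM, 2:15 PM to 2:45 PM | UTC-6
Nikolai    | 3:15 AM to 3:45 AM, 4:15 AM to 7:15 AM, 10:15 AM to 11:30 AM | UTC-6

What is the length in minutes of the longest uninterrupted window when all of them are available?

Keanu in UTC: 16:45-17:30, 20:30-21:00 (add 6h to convert from UTC-6).
Ulla in UTC: 07:30-09:15, 09:30-10:30, 10:45-11:45 (subtract 3h to convert from UTC+3).
Wei in UTC: 07:15-08:45, 12:45-13:30, 14:00-18:15, 19:45-21:00 (subtract 3h to convert from UTC+3).
Sven in UTC: 07:00-10:15, 11:15-13:00, 13:45-15:00 (add 6h to convert from UTC-6).
Omar in UTC: 08:00-14:00, 14:15-16:45, 17:45-19:15, 20:15-20:45 (add 6h to convert from UTC-6).
Nikolai in UTC: 09:15-09:45, 10:15-13:15, 16:15-17:30 (add 6h to convert from UTC-6).
Keanu ∩ Ulla: ∅.
Keanu ∩ Ulla ∩ Wei: ∅.
Keanu ∩ Ulla ∩ Wei ∩ Sven: ∅.
Keanu ∩ Ulla ∩ Wei ∩ Sven ∩ Omar: ∅.
Keanu ∩ Ulla ∩ Wei ∩ Sven ∩ Omar ∩ Nikolai: ∅.
There is no time when everyone is free.
No common window exists, so the longest block is 0 minutes.

0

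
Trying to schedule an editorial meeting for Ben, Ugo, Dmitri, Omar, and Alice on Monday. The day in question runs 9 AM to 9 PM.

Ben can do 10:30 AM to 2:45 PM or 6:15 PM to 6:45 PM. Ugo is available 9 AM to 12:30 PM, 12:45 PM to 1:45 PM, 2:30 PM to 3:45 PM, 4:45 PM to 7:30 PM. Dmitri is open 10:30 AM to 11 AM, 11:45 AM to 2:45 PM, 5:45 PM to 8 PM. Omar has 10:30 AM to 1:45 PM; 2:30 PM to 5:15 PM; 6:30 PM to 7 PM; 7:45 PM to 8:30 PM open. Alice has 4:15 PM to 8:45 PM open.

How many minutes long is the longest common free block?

Ben ∩ Ugo: 10:30-12:30, 12:45-13:45, 14:30-14:45, 18:15-18:45.
Ben ∩ Ugo ∩ Dmitri: 10:30-11:00, 11:45-12:30, 12:45-13:45, 14:30-14:45, 18:15-18:45.
Ben ∩ Ugo ∩ Dmitri ∩ Omar: 10:30-11:00, 11:45-12:30, 12:45-13:45, 14:30-14:45, 18:30-18:45.
Ben ∩ Ugo ∩ Dmitri ∩ Omar ∩ Alice: 18:30-18:45.
So the common availability across everyone is 18:30-18:45.
The longest is 18:30-18:45 at 15 minutes.

15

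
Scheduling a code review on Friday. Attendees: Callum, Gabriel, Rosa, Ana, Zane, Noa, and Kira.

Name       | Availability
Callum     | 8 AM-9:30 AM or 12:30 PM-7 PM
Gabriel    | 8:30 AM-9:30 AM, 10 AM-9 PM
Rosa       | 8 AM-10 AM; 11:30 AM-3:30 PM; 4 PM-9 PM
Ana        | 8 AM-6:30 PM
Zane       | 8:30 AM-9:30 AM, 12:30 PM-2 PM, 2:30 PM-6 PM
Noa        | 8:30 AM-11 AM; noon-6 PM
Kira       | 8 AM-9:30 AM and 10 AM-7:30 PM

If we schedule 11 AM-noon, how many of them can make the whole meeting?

3

Gabriel, Ana, and Kira can make the full 11:00-12:00 slot — that's 3.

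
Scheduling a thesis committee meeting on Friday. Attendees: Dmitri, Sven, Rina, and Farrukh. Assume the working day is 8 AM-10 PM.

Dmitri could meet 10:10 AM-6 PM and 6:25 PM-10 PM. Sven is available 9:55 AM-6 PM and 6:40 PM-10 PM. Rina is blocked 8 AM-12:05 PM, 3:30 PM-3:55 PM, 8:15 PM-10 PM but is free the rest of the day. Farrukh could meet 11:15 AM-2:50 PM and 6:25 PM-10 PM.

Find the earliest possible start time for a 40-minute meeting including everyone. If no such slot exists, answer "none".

Dmitri free: 10:10-18:00, 18:25-22:00.
Sven free: 09:55-18:00, 18:40-22:00.
Rina free: 12:05-15:30, 15:55-20:15 (invert busy blocks within the working day).
Farrukh free: 11:15-14:50, 18:25-22:00.
Dmitri ∩ Sven: 10:10-18:00, 18:40-22:00.
Dmitri ∩ Sven ∩ Rina: 12:05-15:30, 15:55-18:00, 18:40-20:15.
Dmitri ∩ Sven ∩ Rina ∩ Farrukh: 12:05-14:50, 18:40-20:15.
The first common window of at least 40 minutes is 12:05-14:50, so the earliest start is 12:05.

12:05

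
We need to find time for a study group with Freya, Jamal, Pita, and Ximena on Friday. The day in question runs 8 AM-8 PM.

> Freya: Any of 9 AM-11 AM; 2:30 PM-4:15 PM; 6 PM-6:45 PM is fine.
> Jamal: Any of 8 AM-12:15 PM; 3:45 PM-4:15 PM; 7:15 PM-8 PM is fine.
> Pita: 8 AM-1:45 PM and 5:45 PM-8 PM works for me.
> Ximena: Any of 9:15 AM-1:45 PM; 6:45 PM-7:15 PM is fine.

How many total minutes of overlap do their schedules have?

105

Freya ∩ Jamal: 09:00-11:00, 15:45-16:15.
Freya ∩ Jamal ∩ Pita: 09:00-11:00.
Freya ∩ Jamal ∩ Pita ∩ Ximena: 09:15-11:00.
That's a single block of 105 minutes.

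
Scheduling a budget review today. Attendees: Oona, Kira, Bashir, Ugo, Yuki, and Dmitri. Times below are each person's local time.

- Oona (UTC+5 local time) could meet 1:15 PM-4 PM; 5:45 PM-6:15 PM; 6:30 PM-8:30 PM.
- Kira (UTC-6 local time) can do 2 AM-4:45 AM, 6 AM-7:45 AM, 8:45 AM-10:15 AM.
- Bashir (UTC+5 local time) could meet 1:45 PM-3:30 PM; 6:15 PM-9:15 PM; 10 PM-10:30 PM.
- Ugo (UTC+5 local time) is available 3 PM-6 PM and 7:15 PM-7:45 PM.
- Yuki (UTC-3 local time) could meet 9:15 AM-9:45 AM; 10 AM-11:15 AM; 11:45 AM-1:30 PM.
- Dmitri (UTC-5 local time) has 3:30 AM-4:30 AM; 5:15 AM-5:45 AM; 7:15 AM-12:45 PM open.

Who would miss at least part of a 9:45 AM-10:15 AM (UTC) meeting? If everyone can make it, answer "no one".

Dmitri, Ugo, Yuki

Oona in UTC: 08:15-11:00, 12:45-13:15, 13:30-15:30 (subtract 5h to convert from UTC+5).
Kira in UTC: 08:00-10:45, 12:00-13:45, 14:45-16:15 (add 6h to convert from UTC-6).
Bashir in UTC: 08:45-10:30, 13:15-16:15, 17:00-17:30 (subtract 5h to convert from UTC+5).
Ugo in UTC: 10:00-13:00, 14:15-14:45 (subtract 5h to convert from UTC+5).
Yuki in UTC: 12:15-12:45, 13:00-14:15, 14:45-16:30 (add 3h to convert from UTC-3).
Dmitri in UTC: 08:30-09:30, 10:15-10:45, 12:15-17:45 (add 5h to convert from UTC-5).
Oona: free for 09:45-10:15. Kira: free for 09:45-10:15. Bashir: free for 09:45-10:15. Ugo: not fully free for 09:45-10:15. Yuki: not fully free for 09:45-10:15. Dmitri: not fully free for 09:45-10:15.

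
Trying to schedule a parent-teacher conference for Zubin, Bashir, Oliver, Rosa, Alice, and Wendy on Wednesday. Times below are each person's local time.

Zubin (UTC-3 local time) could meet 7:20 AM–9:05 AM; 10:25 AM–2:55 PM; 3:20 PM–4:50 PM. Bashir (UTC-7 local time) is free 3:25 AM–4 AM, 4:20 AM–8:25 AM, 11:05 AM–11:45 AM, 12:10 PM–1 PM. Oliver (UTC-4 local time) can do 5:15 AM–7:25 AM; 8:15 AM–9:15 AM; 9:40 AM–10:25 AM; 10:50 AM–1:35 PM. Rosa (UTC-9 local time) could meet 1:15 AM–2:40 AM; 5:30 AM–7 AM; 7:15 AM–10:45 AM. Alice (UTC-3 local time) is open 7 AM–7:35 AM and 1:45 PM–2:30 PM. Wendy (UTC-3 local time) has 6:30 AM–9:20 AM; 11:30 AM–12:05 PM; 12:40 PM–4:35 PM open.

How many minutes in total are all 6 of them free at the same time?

10

Zubin in UTC: 10:20-12:05, 13:25-17:55, 18:20-19:50 (add 3h to convert from UTC-3).
Bashir in UTC: 10:25-11:00, 11:20-15:25, 18:05-18:45, 19:10-20:00 (add 7h to convert from UTC-7).
Oliver in UTC: 09:15-11:25, 12:15-13:15, 13:40-14:25, 14:50-17:35 (add 4h to convert from UTC-4).
Rosa in UTC: 10:15-11:40, 14:30-16:00, 16:15-19:45 (add 9h to convert from UTC-9).
Alice in UTC: 10:00-10:35, 16:45-17:30 (add 3h to convert from UTC-3).
Wendy in UTC: 09:30-12:20, 14:30-15:05, 15:40-19:35 (add 3h to convert from UTC-3).
Zubin ∩ Bashir: 10:25-11:00, 11:20-12:05, 13:25-15:25, 18:20-18:45, 19:10-19:50.
Zubin ∩ Bashir ∩ Oliver: 10:25-11:00, 11:20-11:25, 13:40-14:25, 14:50-15:25.
Zubin ∩ Bashir ∩ Oliver ∩ Rosa: 10:25-11:00, 11:20-11:25, 14:50-15:25.
Zubin ∩ Bashir ∩ Oliver ∩ Rosa ∩ Alice: 10:25-10:35.
Zubin ∩ Bashir ∩ Oliver ∩ Rosa ∩ Alice ∩ Wendy: 10:25-10:35.
That's a single block of 10 minutes.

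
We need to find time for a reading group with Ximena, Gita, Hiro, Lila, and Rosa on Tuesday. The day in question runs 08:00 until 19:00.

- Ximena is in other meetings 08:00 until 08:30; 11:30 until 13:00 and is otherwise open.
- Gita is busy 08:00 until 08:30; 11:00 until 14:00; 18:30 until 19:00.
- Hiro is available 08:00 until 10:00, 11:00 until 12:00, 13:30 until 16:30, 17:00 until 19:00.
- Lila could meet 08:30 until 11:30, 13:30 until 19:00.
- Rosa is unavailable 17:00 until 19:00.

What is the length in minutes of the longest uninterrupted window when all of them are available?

Ximena free: 08:30-11:30, 13:00-19:00 (invert busy blocks within the working day).
Gita free: 08:30-11:00, 14:00-18:30 (invert busy blocks within the working day).
Hiro free: 08:00-10:00, 11:00-12:00, 13:30-16:30, 17:00-19:00.
Lila free: 08:30-11:30, 13:30-19:00.
Rosa free: 08:00-17:00 (invert busy blocks within the working day).
Ximena ∩ Gita: 08:30-11:00, 14:00-18:30.
Ximena ∩ Gita ∩ Hiro: 08:30-10:00, 14:00-16:30, 17:00-18:30.
Ximena ∩ Gita ∩ Hiro ∩ Lila: 08:30-10:00, 14:00-16:30, 17:00-18:30.
Ximena ∩ Gita ∩ Hiro ∩ Lila ∩ Rosa: 08:30-10:00, 14:00-16:30.
The longest is 14:00-16:30 at 150 minutes.

150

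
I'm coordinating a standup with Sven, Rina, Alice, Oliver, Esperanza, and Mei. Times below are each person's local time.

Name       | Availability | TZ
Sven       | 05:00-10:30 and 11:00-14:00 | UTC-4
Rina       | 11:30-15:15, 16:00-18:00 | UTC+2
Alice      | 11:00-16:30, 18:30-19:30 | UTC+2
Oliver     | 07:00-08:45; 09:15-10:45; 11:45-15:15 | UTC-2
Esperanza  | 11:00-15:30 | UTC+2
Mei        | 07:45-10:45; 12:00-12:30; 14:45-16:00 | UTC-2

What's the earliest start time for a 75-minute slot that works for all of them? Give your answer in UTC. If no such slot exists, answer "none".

Sven in UTC: 09:00-14:30, 15:00-18:00 (add 4h to convert from UTC-4).
Rina in UTC: 09:30-13:15, 14:00-16:00 (subtract 2h to convert from UTC+2).
Alice in UTC: 09:00-14:30, 16:30-17:30 (subtract 2h to convert from UTC+2).
Oliver in UTC: 09:00-10:45, 11:15-12:45, 13:45-17:15 (add 2h to convert from UTC-2).
Esperanza in UTC: 09:00-13:30 (subtract 2h to convert from UTC+2).
Mei in UTC: 09:45-12:45, 14:00-14:30, 16:45-18:00 (add 2h to convert from UTC-2).
Sven ∩ Rina: 09:30-13:15, 14:00-14:30, 15:00-16:00.
Sven ∩ Rina ∩ Alice: 09:30-13:15, 14:00-14:30.
Sven ∩ Rina ∩ Alice ∩ Oliver: 09:30-10:45, 11:15-12:45, 14:00-14:30.
Sven ∩ Rina ∩ Alice ∩ Oliver ∩ Esperanza: 09:30-10:45, 11:15-12:45.
Sven ∩ Rina ∩ Alice ∩ Oliver ∩ Esperanza ∩ Mei: 09:45-10:45, 11:15-12:45.
Those are the intersection windows.
The first common window of at least 75 minutes is 11:15-12:45, so the earliest start is 11:15.

11:15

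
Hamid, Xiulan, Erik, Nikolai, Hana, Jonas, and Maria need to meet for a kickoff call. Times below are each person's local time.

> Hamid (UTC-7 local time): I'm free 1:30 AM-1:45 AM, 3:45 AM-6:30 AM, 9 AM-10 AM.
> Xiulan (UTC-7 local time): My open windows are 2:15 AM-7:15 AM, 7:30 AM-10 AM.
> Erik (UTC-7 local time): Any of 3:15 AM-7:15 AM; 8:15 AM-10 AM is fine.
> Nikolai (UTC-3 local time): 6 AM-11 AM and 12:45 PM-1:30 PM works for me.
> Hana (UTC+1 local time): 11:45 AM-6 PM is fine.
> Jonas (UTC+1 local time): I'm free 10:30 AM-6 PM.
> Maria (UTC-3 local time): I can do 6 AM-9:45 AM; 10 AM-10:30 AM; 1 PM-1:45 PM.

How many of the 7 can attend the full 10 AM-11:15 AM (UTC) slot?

4

Hamid in UTC: 08:30-08:45, 10:45-13:30, 16:00-17:00 (add 7h to convert from UTC-7).
Xiulan in UTC: 09:15-14:15, 14:30-17:00 (add 7h to convert from UTC-7).
Erik in UTC: 10:15-14:15, 15:15-17:00 (add 7h to convert from UTC-7).
Nikolai in UTC: 09:00-14:00, 15:45-16:30 (add 3h to convert from UTC-3).
Hana in UTC: 10:45-17:00 (subtract 1h to convert from UTC+1).
Jonas in UTC: 09:30-17:00 (subtract 1h to convert from UTC+1).
Maria in UTC: 09:00-12:45, 13:00-13:30, 16:00-16:45 (add 3h to convert from UTC-3).
Xiulan, Nikolai, Jonas, and Maria can make the full 10:00-11:15 slot — that's 4.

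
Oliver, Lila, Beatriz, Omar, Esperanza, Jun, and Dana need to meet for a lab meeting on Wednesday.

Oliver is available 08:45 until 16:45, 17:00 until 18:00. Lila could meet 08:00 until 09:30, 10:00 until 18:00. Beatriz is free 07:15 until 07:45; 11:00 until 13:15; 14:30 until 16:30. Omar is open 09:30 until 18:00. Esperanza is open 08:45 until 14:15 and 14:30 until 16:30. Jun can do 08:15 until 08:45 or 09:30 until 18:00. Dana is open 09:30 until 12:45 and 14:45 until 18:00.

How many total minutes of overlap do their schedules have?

210

Oliver ∩ Lila: 08:45-09:30, 10:00-16:45, 17:00-18:00.
Oliver ∩ Lila ∩ Beatriz: 11:00-13:15, 14:30-16:30.
Oliver ∩ Lila ∩ Beatriz ∩ Omar: 11:00-13:15, 14:30-16:30.
Oliver ∩ Lila ∩ Beatriz ∩ Omar ∩ Esperanza: 11:00-13:15, 14:30-16:30.
Oliver ∩ Lila ∩ Beatriz ∩ Omar ∩ Esperanza ∩ Jun: 11:00-13:15, 14:30-16:30.
Oliver ∩ Lila ∩ Beatriz ∩ Omar ∩ Esperanza ∩ Jun ∩ Dana: 11:00-12:45, 14:45-16:30.
Summing the common windows: 105 + 105 = 210 minutes.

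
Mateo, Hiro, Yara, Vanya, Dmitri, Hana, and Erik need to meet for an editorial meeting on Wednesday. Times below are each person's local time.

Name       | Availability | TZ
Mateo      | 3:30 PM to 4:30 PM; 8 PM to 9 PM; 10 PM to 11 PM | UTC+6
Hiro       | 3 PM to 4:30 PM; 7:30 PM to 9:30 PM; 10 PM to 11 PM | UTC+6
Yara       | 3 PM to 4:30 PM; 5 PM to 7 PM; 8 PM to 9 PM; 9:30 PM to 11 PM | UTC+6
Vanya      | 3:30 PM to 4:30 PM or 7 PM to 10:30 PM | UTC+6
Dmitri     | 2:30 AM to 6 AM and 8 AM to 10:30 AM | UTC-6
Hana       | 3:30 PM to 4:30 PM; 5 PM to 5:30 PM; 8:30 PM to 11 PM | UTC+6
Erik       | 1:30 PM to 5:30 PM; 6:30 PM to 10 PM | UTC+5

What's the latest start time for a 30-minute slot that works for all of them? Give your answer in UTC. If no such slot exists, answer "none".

Mateo in UTC: 09:30-10:30, 14:00-15:00, 16:00-17:00 (subtract 6h to convert from UTC+6).
Hiro in UTC: 09:00-10:30, 13:30-15:30, 16:00-17:00 (subtract 6h to convert from UTC+6).
Yara in UTC: 09:00-10:30, 11:00-13:00, 14:00-15:00, 15:30-17:00 (subtract 6h to convert from UTC+6).
Vanya in UTC: 09:30-10:30, 13:00-16:30 (subtract 6h to convert from UTC+6).
Dmitri in UTC: 08:30-12:00, 14:00-16:30 (add 6h to convert from UTC-6).
Hana in UTC: 09:30-10:30, 11:00-11:30, 14:30-17:00 (subtract 6h to convert from UTC+6).
Erik in UTC: 08:30-12:30, 13:30-17:00 (subtract 5h to convert from UTC+5).
Mateo ∩ Hiro: 09:30-10:30, 14:00-15:00, 16:00-17:00.
Mateo ∩ Hiro ∩ Yara: 09:30-10:30, 14:00-15:00, 16:00-17:00.
Mateo ∩ Hiro ∩ Yara ∩ Vanya: 09:30-10:30, 14:00-15:00, 16:00-16:30.
Mateo ∩ Hiro ∩ Yara ∩ Vanya ∩ Dmitri: 09:30-10:30, 14:00-15:00, 16:00-16:30.
Mateo ∩ Hiro ∩ Yara ∩ Vanya ∩ Dmitri ∩ Hana: 09:30-10:30, 14:30-15:00, 16:00-16:30.
Mateo ∩ Hiro ∩ Yara ∩ Vanya ∩ Dmitri ∩ Hana ∩ Erik: 09:30-10:30, 14:30-15:00, 16:00-16:30.
Those are the intersection windows.
The last common window of at least 30 minutes is 16:00-16:30; a 30-minute meeting can start as late as 16:00 and still end by 16:30.

16:00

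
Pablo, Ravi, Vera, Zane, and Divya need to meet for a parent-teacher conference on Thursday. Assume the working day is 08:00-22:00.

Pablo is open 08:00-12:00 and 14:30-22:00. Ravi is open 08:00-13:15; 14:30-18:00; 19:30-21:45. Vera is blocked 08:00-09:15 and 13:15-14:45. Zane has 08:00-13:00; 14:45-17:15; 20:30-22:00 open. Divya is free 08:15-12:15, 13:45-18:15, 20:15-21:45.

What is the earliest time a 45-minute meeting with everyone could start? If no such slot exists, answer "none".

Pablo free: 08:00-12:00, 14:30-22:00.
Ravi free: 08:00-13:15, 14:30-18:00, 19:30-21:45.
Vera free: 09:15-13:15, 14:45-22:00 (invert busy blocks within the working day).
Zane free: 08:00-13:00, 14:45-17:15, 20:30-22:00.
Divya free: 08:15-12:15, 13:45-18:15, 20:15-21:45.
Pablo ∩ Ravi: 08:00-12:00, 14:30-18:00, 19:30-21:45.
Pablo ∩ Ravi ∩ Vera: 09:15-12:00, 14:45-18:00, 19:30-21:45.
Pablo ∩ Ravi ∩ Vera ∩ Zane: 09:15-12:00, 14:45-17:15, 20:30-21:45.
Pablo ∩ Ravi ∩ Vera ∩ Zane ∩ Divya: 09:15-12:00, 14:45-17:15, 20:30-21:45.
So the common availability across everyone is 09:15-12:00, 14:45-17:15, 20:30-21:45.
The first common window of at least 45 minutes is 09:15-12:00, so the earliest start is 09:15.

09:15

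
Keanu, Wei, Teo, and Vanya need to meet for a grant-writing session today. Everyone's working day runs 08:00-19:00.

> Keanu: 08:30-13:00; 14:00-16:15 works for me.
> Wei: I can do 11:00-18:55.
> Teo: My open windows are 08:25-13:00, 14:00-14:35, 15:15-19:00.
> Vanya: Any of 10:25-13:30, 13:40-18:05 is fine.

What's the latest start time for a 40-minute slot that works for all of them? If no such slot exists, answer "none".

Keanu ∩ Wei: 11:00-13:00, 14:00-16:15.
Keanu ∩ Wei ∩ Teo: 11:00-13:00, 14:00-14:35, 15:15-16:15.
Keanu ∩ Wei ∩ Teo ∩ Vanya: 11:00-13:00, 14:00-14:35, 15:15-16:15.
Those are the intersection windows.
The last common window of at least 40 minutes is 15:15-16:15; a 40-minute meeting can start as late as 15:35 and still end by 16:15.

15:35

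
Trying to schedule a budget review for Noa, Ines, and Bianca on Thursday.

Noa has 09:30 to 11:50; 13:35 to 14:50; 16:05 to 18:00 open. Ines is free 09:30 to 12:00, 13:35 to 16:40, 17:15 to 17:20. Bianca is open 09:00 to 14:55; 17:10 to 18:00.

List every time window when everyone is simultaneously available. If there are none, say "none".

Noa ∩ Ines: 09:30-11:50, 13:35-14:50, 16:05-16:40, 17:15-17:20.
Noa ∩ Ines ∩ Bianca: 09:30-11:50, 13:35-14:50, 17:15-17:20.
Those are the intersection windows.

09:30-11:50, 13:35-14:50, 17:15-17:20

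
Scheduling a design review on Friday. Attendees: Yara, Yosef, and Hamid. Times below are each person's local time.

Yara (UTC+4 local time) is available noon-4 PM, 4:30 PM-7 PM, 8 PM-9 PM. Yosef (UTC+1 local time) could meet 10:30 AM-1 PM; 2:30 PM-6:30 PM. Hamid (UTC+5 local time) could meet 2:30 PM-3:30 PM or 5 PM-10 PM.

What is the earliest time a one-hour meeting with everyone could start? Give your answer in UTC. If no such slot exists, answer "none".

09:30

Yara in UTC: 08:00-12:00, 12:30-15:00, 16:00-17:00 (subtract 4h to convert from UTC+4).
Yosef in UTC: 09:30-12:00, 13:30-17:30 (subtract 1h to convert from UTC+1).
Hamid in UTC: 09:30-10:30, 12:00-17:00 (subtract 5h to convert from UTC+5).
Yara ∩ Yosef: 09:30-12:00, 13:30-15:00, 16:00-17:00.
Yara ∩ Yosef ∩ Hamid: 09:30-10:30, 13:30-15:00, 16:00-17:00.
The first common window of at least 60 minutes is 09:30-10:30, so the earliest start is 09:30.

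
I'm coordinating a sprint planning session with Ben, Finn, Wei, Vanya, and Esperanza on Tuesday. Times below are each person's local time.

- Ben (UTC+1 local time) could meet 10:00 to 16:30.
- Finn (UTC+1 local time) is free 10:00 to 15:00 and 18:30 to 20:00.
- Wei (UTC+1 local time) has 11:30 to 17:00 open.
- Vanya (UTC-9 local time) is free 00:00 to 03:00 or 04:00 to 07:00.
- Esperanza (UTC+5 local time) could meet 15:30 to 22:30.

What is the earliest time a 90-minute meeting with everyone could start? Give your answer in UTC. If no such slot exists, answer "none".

10:30

Ben in UTC: 09:00-15:30 (subtract 1h to convert from UTC+1).
Finn in UTC: 09:00-14:00, 17:30-19:00 (subtract 1h to convert from UTC+1).
Wei in UTC: 10:30-16:00 (subtract 1h to convert from UTC+1).
Vanya in UTC: 09:00-12:00, 13:00-16:00 (add 9h to convert from UTC-9).
Esperanza in UTC: 10:30-17:30 (subtract 5h to convert from UTC+5).
Ben ∩ Finn: 09:00-14:00.
Ben ∩ Finn ∩ Wei: 10:30-14:00.
Ben ∩ Finn ∩ Wei ∩ Vanya: 10:30-12:00, 13:00-14:00.
Ben ∩ Finn ∩ Wei ∩ Vanya ∩ Esperanza: 10:30-12:00, 13:00-14:00.
The first common window of at least 90 minutes is 10:30-12:00, so the earliest start is 10:30.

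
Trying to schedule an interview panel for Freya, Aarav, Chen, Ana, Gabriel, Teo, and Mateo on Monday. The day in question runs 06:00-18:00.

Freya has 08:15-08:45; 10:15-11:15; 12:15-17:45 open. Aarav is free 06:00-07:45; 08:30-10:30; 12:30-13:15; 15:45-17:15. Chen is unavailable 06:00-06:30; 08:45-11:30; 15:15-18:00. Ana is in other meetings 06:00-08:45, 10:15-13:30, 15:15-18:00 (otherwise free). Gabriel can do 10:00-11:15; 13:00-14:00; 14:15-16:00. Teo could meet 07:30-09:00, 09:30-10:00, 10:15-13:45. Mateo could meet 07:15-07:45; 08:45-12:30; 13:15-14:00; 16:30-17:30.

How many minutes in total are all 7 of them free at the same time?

0

Freya free: 08:15-08:45, 10:15-11:15, 12:15-17:45.
Aarav free: 06:00-07:45, 08:30-10:30, 12:30-13:15, 15:45-17:15.
Chen free: 06:30-08:45, 11:30-15:15 (invert busy blocks within the working day).
Ana free: 08:45-10:15, 13:30-15:15 (invert busy blocks within the working day).
Gabriel free: 10:00-11:15, 13:00-14:00, 14:15-16:00.
Teo free: 07:30-09:00, 09:30-10:00, 10:15-13:45.
Mateo free: 07:15-07:45, 08:45-12:30, 13:15-14:00, 16:30-17:30.
Freya ∩ Aarav: 08:30-08:45, 10:15-10:30, 12:30-13:15, 15:45-17:15.
Freya ∩ Aarav ∩ Chen: 08:30-08:45, 12:30-13:15.
Freya ∩ Aarav ∩ Chen ∩ Ana: ∅.
Freya ∩ Aarav ∩ Chen ∩ Ana ∩ Gabriel: ∅.
Freya ∩ Aarav ∩ Chen ∩ Ana ∩ Gabriel ∩ Teo: ∅.
Freya ∩ Aarav ∩ Chen ∩ Ana ∩ Gabriel ∩ Teo ∩ Mateo: ∅.
There is no time when everyone is free.
There is no common window, so the total is 0 minutes.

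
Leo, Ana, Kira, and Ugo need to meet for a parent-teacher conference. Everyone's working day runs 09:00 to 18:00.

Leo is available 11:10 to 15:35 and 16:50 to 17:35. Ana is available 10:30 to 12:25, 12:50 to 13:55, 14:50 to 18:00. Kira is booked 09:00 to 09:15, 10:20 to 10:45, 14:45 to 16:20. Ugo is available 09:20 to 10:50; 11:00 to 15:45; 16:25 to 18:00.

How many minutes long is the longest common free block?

Leo free: 11:10-15:35, 16:50-17:35.
Ana free: 10:30-12:25, 12:50-13:55, 14:50-18:00.
Kira free: 09:15-10:20, 10:45-14:45, 16:20-18:00 (invert busy blocks within the working day).
Ugo free: 09:20-10:50, 11:00-15:45, 16:25-18:00.
Leo ∩ Ana: 11:10-12:25, 12:50-13:55, 14:50-15:35, 16:50-17:35.
Leo ∩ Ana ∩ Kira: 11:10-12:25, 12:50-13:55, 16:50-17:35.
Leo ∩ Ana ∩ Kira ∩ Ugo: 11:10-12:25, 12:50-13:55, 16:50-17:35.
The longest is 11:10-12:25 at 75 minutes.

75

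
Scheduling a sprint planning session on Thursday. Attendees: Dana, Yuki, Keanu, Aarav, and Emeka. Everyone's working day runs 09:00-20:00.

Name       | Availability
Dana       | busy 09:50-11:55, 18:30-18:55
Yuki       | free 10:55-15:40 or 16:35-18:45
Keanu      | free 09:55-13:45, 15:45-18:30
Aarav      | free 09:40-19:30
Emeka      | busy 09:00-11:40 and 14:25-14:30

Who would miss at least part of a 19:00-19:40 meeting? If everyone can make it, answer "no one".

Dana free: 09:00-09:50, 11:55-18:30, 18:55-20:00 (invert busy blocks within the working day).
Yuki free: 10:55-15:40, 16:35-18:45.
Keanu free: 09:55-13:45, 15:45-18:30.
Aarav free: 09:40-19:30.
Emeka free: 11:40-14:25, 14:30-20:00 (invert busy blocks within the working day).
Dana: free for 19:00-19:40. Yuki: not fully free for 19:00-19:40. Keanu: not fully free for 19:00-19:40. Aarav: not fully free for 19:00-19:40. Emeka: free for 19:00-19:40.

Aarav, Keanu, Yuki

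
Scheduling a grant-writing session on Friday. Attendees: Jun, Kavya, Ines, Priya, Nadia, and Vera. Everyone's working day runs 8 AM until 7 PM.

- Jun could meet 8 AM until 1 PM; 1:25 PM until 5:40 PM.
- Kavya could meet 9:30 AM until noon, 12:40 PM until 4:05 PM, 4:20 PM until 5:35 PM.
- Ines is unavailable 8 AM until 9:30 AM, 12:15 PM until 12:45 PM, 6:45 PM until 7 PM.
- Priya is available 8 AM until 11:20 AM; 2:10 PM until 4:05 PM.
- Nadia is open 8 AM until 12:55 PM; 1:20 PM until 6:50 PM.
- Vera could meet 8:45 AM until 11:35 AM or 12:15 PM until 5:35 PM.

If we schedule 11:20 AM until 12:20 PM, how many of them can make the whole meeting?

2

Jun free: 08:00-13:00, 13:25-17:40.
Kavya free: 09:30-12:00, 12:40-16:05, 16:20-17:35.
Ines free: 09:30-12:15, 12:45-18:45 (invert busy blocks within the working day).
Priya free: 08:00-11:20, 14:10-16:05.
Nadia free: 08:00-12:55, 13:20-18:50.
Vera free: 08:45-11:35, 12:15-17:35.
Jun and Nadia can make the full 11:20-12:20 slot — that's 2.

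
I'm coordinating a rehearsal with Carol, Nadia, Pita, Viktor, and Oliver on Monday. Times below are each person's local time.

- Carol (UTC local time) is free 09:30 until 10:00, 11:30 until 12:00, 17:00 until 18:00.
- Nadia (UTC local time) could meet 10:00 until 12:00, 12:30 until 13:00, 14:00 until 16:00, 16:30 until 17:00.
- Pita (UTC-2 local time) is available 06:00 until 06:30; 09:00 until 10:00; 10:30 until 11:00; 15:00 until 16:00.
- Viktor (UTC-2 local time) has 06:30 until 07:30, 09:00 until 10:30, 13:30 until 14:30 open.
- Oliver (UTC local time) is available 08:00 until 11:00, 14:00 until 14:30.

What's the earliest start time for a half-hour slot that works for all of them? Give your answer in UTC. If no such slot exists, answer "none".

Carol in UTC: 09:30-10:00, 11:30-12:00, 17:00-18:00.
Nadia in UTC: 10:00-12:00, 12:30-13:00, 14:00-16:00, 16:30-17:00.
Pita in UTC: 08:00-08:30, 11:00-12:00, 12:30-13:00, 17:00-18:00 (add 2h to convert from UTC-2).
Viktor in UTC: 08:30-09:30, 11:00-12:30, 15:30-16:30 (add 2h to convert from UTC-2).
Oliver in UTC: 08:00-11:00, 14:00-14:30.
Carol ∩ Nadia: 11:30-12:00.
Carol ∩ Nadia ∩ Pita: 11:30-12:00.
Carol ∩ Nadia ∩ Pita ∩ Viktor: 11:30-12:00.
Carol ∩ Nadia ∩ Pita ∩ Viktor ∩ Oliver: ∅.
There is no time when everyone is free.
No common window is at least 30 minutes long.

none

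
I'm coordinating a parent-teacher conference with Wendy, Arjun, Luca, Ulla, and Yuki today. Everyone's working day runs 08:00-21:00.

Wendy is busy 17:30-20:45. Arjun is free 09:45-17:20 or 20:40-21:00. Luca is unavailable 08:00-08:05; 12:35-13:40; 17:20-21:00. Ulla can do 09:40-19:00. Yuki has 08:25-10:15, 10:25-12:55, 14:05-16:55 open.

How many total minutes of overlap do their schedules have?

330

Wendy free: 08:00-17:30, 20:45-21:00 (invert busy blocks within the working day).
Arjun free: 09:45-17:20, 20:40-21:00.
Luca free: 08:05-12:35, 13:40-17:20 (invert busy blocks within the working day).
Ulla free: 09:40-19:00.
Yuki free: 08:25-10:15, 10:25-12:55, 14:05-16:55.
Wendy ∩ Arjun: 09:45-17:20, 20:45-21:00.
Wendy ∩ Arjun ∩ Luca: 09:45-12:35, 13:40-17:20.
Wendy ∩ Arjun ∩ Luca ∩ Ulla: 09:45-12:35, 13:40-17:20.
Wendy ∩ Arjun ∩ Luca ∩ Ulla ∩ Yuki: 09:45-10:15, 10:25-12:35, 14:05-16:55.
Summing the common windows: 30 + 130 + 170 = 330 minutes.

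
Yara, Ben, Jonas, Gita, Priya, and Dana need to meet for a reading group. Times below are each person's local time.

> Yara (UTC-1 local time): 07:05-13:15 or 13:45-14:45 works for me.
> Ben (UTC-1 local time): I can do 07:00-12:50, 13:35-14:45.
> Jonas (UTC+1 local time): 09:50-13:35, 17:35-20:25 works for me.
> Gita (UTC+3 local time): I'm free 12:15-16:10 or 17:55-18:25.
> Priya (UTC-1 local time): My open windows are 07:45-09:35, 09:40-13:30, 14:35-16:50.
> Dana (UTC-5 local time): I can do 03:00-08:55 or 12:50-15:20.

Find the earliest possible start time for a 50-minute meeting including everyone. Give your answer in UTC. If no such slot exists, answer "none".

09:15

Yara in UTC: 08:05-14:15, 14:45-15:45 (add 1h to convert from UTC-1).
Ben in UTC: 08:00-13:50, 14:35-15:45 (add 1h to convert from UTC-1).
Jonas in UTC: 08:50-12:35, 16:35-19:25 (subtract 1h to convert from UTC+1).
Gita in UTC: 09:15-13:10, 14:55-15:25 (subtract 3h to convert from UTC+3).
Priya in UTC: 08:45-10:35, 10:40-14:30, 15:35-17:50 (add 1h to convert from UTC-1).
Dana in UTC: 08:00-13:55, 17:50-20:20 (add 5h to convert from UTC-5).
Yara ∩ Ben: 08:05-13:50, 14:45-15:45.
Yara ∩ Ben ∩ Jonas: 08:50-12:35.
Yara ∩ Ben ∩ Jonas ∩ Gita: 09:15-12:35.
Yara ∩ Ben ∩ Jonas ∩ Gita ∩ Priya: 09:15-10:35, 10:40-12:35.
Yara ∩ Ben ∩ Jonas ∩ Gita ∩ Priya ∩ Dana: 09:15-10:35, 10:40-12:35.
The first common window of at least 50 minutes is 09:15-10:35, so the earliest start is 09:15.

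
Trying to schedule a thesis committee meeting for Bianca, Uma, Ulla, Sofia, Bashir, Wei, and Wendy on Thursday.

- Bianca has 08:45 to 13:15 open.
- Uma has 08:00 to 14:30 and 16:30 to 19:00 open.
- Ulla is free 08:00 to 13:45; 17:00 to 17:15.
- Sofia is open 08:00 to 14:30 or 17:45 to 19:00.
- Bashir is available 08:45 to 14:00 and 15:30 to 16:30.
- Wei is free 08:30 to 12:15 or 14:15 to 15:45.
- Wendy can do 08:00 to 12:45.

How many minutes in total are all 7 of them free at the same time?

Bianca ∩ Uma: 08:45-13:15.
Bianca ∩ Uma ∩ Ulla: 08:45-13:15.
Bianca ∩ Uma ∩ Ulla ∩ Sofia: 08:45-13:15.
Bianca ∩ Uma ∩ Ulla ∩ Sofia ∩ Bashir: 08:45-13:15.
Bianca ∩ Uma ∩ Ulla ∩ Sofia ∩ Bashir ∩ Wei: 08:45-12:15.
Bianca ∩ Uma ∩ Ulla ∩ Sofia ∩ Bashir ∩ Wei ∩ Wendy: 08:45-12:15.
That's a single block of 210 minutes.

210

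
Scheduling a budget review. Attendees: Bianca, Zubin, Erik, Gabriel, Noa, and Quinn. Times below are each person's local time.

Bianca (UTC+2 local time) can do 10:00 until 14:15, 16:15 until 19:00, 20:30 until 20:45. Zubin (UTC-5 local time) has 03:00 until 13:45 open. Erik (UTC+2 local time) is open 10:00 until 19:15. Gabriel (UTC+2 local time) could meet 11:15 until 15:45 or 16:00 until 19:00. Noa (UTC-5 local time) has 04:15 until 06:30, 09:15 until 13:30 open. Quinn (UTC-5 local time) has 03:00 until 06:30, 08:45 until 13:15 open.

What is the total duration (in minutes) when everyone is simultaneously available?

300

Bianca in UTC: 08:00-12:15, 14:15-17:00, 18:30-18:45 (subtract 2h to convert from UTC+2).
Zubin in UTC: 08:00-18:45 (add 5h to convert from UTC-5).
Erik in UTC: 08:00-17:15 (subtract 2h to convert from UTC+2).
Gabriel in UTC: 09:15-13:45, 14:00-17:00 (subtract 2h to convert from UTC+2).
Noa in UTC: 09:15-11:30, 14:15-18:30 (add 5h to convert from UTC-5).
Quinn in UTC: 08:00-11:30, 13:45-18:15 (add 5h to convert from UTC-5).
Bianca ∩ Zubin: 08:00-12:15, 14:15-17:00, 18:30-18:45.
Bianca ∩ Zubin ∩ Erik: 08:00-12:15, 14:15-17:00.
Bianca ∩ Zubin ∩ Erik ∩ Gabriel: 09:15-12:15, 14:15-17:00.
Bianca ∩ Zubin ∩ Erik ∩ Gabriel ∩ Noa: 09:15-11:30, 14:15-17:00.
Bianca ∩ Zubin ∩ Erik ∩ Gabriel ∩ Noa ∩ Quinn: 09:15-11:30, 14:15-17:00.
Summing the common windows: 135 + 165 = 300 minutes.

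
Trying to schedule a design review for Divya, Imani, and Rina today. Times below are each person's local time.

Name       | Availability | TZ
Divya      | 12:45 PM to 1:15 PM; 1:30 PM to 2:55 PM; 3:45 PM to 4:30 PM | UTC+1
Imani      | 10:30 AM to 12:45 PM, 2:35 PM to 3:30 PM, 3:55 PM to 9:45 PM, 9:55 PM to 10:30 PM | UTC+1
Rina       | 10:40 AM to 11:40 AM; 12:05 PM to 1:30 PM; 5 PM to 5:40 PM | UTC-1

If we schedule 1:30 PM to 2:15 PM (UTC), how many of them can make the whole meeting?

Divya in UTC: 11:45-12:15, 12:30-13:55, 14:45-15:30 (subtract 1h to convert from UTC+1).
Imani in UTC: 09:30-11:45, 13:35-14:30, 14:55-20:45, 20:55-21:30 (subtract 1h to convert from UTC+1).
Rina in UTC: 11:40-12:40, 13:05-14:30, 18:00-18:40 (add 1h to convert from UTC-1).
Rina can make the full 13:30-14:15 slot — that's 1.

1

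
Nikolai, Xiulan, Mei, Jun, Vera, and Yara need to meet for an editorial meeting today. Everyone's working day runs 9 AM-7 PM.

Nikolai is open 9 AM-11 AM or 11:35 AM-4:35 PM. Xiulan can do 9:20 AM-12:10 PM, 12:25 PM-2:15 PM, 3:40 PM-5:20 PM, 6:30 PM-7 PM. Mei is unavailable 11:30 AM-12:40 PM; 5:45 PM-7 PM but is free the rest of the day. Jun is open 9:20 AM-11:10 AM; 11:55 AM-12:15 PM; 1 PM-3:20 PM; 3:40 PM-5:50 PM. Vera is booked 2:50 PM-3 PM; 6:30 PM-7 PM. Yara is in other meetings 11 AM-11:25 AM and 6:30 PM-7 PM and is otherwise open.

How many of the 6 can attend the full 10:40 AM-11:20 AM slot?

Nikolai free: 09:00-11:00, 11:35-16:35.
Xiulan free: 09:20-12:10, 12:25-14:15, 15:40-17:20, 18:30-19:00.
Mei free: 09:00-11:30, 12:40-17:45 (invert busy blocks within the working day).
Jun free: 09:20-11:10, 11:55-12:15, 13:00-15:20, 15:40-17:50.
Vera free: 09:00-14:50, 15:00-18:30 (invert busy blocks within the working day).
Yara free: 09:00-11:00, 11:25-18:30 (invert busy blocks within the working day).
Xiulan, Mei, and Vera can make the full 10:40-11:20 slot — that's 3.

3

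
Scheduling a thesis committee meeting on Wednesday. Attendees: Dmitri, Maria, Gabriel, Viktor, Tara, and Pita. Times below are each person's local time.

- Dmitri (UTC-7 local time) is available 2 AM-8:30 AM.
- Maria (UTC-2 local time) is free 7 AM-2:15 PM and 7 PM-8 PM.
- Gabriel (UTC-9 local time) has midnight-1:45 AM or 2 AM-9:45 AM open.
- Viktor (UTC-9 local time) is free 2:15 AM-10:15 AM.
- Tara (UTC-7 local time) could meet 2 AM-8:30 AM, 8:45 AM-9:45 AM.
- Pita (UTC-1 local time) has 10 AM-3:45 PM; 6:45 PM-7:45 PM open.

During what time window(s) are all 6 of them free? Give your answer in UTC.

11:15-15:30

Dmitri in UTC: 09:00-15:30 (add 7h to convert from UTC-7).
Maria in UTC: 09:00-16:15, 21:00-22:00 (add 2h to convert from UTC-2).
Gabriel in UTC: 09:00-10:45, 11:00-18:45 (add 9h to convert from UTC-9).
Viktor in UTC: 11:15-19:15 (add 9h to convert from UTC-9).
Tara in UTC: 09:00-15:30, 15:45-16:45 (add 7h to convert from UTC-7).
Pita in UTC: 11:00-16:45, 19:45-20:45 (add 1h to convert from UTC-1).
Dmitri ∩ Maria: 09:00-15:30.
Dmitri ∩ Maria ∩ Gabriel: 09:00-10:45, 11:00-15:30.
Dmitri ∩ Maria ∩ Gabriel ∩ Viktor: 11:15-15:30.
Dmitri ∩ Maria ∩ Gabriel ∩ Viktor ∩ Tara: 11:15-15:30.
Dmitri ∩ Maria ∩ Gabriel ∩ Viktor ∩ Tara ∩ Pita: 11:15-15:30.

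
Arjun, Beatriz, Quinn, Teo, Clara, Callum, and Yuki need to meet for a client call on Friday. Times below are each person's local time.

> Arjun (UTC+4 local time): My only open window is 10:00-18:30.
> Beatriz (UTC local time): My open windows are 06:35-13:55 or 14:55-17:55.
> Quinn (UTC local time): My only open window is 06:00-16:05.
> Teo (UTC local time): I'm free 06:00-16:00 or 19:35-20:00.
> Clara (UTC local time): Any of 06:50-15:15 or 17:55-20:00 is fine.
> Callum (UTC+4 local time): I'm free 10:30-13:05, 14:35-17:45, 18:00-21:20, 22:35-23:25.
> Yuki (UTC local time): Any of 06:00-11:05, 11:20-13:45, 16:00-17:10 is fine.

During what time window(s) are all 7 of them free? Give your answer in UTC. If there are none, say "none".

06:50-09:05, 10:35-11:05, 11:20-13:45

Arjun in UTC: 06:00-14:30 (subtract 4h to convert from UTC+4).
Beatriz in UTC: 06:35-13:55, 14:55-17:55.
Quinn in UTC: 06:00-16:05.
Teo in UTC: 06:00-16:00, 19:35-20:00.
Clara in UTC: 06:50-15:15, 17:55-20:00.
Callum in UTC: 06:30-09:05, 10:35-13:45, 14:00-17:20, 18:35-19:25 (subtract 4h to convert from UTC+4).
Yuki in UTC: 06:00-11:05, 11:20-13:45, 16:00-17:10.
Arjun ∩ Beatriz: 06:35-13:55.
Arjun ∩ Beatriz ∩ Quinn: 06:35-13:55.
Arjun ∩ Beatriz ∩ Quinn ∩ Teo: 06:35-13:55.
Arjun ∩ Beatriz ∩ Quinn ∩ Teo ∩ Clara: 06:50-13:55.
Arjun ∩ Beatriz ∩ Quinn ∩ Teo ∩ Clara ∩ Callum: 06:50-09:05, 10:35-13:45.
Arjun ∩ Beatriz ∩ Quinn ∩ Teo ∩ Clara ∩ Callum ∩ Yuki: 06:50-09:05, 10:35-11:05, 11:20-13:45.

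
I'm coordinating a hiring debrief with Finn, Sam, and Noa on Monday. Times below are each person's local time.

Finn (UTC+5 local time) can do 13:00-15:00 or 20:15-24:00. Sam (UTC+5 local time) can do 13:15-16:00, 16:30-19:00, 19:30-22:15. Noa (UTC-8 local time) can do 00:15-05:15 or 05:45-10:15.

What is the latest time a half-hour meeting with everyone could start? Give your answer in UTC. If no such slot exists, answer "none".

16:45

Finn in UTC: 08:00-10:00, 15:15-19:00 (subtract 5h to convert from UTC+5).
Sam in UTC: 08:15-11:00, 11:30-14:00, 14:30-17:15 (subtract 5h to convert from UTC+5).
Noa in UTC: 08:15-13:15, 13:45-18:15 (add 8h to convert from UTC-8).
Finn ∩ Sam: 08:15-10:00, 15:15-17:15.
Finn ∩ Sam ∩ Noa: 08:15-10:00, 15:15-17:15.
So the common availability across everyone is 08:15-10:00, 15:15-17:15.
The last common window of at least 30 minutes is 15:15-17:15; a 30-minute meeting can start as late as 16:45 and still end by 17:15.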